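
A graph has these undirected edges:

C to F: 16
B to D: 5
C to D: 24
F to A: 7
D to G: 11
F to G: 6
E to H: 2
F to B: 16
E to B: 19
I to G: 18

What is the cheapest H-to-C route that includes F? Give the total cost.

Best H to F: H → E → B → F costing 37
Shortest F→C: F → C = 16
Total via F: 37 + 16 = 53.

53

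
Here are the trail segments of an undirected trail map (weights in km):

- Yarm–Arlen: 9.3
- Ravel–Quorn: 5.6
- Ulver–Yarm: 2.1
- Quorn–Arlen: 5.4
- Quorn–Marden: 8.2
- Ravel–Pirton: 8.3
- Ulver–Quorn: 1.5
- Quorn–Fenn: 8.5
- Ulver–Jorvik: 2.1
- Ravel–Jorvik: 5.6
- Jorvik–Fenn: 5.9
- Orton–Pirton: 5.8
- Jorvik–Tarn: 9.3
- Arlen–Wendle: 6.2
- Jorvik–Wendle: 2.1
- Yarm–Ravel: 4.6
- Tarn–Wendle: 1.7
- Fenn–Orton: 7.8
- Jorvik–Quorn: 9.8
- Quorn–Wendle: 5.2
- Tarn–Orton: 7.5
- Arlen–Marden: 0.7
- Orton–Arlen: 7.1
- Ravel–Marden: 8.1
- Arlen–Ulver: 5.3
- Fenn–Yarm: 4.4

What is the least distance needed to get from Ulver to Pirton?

Enumerating some paths:
Ulver → Jorvik → Ravel → Pirton: 2.1+5.6+8.3 = 16
Ulver → Quorn → Ravel → Pirton: 1.5+5.6+8.3 = 15.4
Ulver → Yarm → Ravel → Pirton: 2.1+4.6+8.3 = 15
The minimum is 15 km via Ulver → Yarm → Ravel → Pirton.

15 km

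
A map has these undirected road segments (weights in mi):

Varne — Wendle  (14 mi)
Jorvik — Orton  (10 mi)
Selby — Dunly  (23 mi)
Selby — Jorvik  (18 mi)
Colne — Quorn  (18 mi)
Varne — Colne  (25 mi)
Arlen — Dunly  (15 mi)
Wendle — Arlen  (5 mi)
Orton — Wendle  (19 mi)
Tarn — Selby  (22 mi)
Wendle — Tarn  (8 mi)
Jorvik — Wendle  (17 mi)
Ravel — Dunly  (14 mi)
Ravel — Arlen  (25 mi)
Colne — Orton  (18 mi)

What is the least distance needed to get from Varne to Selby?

44 mi

Compare a few routes:
Varne → Wendle → Jorvik → Selby: 14+17+18 = 49
Varne → Wendle → Tarn → Selby: 14+8+22 = 44
The minimum is 44 mi via Varne → Wendle → Tarn → Selby.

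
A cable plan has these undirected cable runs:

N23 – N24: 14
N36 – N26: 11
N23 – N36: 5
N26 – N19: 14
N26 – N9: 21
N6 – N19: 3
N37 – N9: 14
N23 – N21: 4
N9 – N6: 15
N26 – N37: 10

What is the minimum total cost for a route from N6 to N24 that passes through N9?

Best N6 to N9: N6–N9 costing 15
Shortest N9→N24: N9–N26–N36–N23–N24 = 51
Total via N9: 15 + 51 = 66.

66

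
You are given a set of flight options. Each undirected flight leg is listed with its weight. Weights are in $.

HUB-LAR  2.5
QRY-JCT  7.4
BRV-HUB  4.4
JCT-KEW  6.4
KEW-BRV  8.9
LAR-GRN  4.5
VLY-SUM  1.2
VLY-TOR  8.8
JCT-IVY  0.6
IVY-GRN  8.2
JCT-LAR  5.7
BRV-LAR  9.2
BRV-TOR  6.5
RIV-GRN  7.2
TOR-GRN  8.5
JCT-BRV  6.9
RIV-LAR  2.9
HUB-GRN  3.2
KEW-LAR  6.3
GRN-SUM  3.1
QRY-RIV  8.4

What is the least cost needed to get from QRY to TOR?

$20.8

Enumerating some paths:
QRY → RIV → LAR → GRN → TOR: 8.4+2.9+4.5+8.5 = 24.3
QRY → JCT → BRV → TOR: 7.4+6.9+6.5 = 20.8
QRY → RIV → GRN → TOR: 8.4+7.2+8.5 = 24.1
Cheapest is QRY → JCT → BRV → TOR at $20.8.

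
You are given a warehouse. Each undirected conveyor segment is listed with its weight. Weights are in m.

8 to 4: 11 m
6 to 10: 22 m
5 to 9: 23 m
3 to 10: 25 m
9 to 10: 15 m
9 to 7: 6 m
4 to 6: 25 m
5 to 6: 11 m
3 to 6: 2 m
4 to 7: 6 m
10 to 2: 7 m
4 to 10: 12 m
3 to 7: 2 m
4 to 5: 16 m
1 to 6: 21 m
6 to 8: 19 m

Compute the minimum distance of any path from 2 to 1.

50 m

Enumerating some paths:
2 → 10 → 9 → 7 → 3 → 6 → 1: 7+15+6+2+2+21 = 53
2 → 10 → 3 → 6 → 1: 7+25+2+21 = 55
2 → 10 → 6 → 1: 7+22+21 = 50
The minimum is 50 m via 2 → 10 → 6 → 1.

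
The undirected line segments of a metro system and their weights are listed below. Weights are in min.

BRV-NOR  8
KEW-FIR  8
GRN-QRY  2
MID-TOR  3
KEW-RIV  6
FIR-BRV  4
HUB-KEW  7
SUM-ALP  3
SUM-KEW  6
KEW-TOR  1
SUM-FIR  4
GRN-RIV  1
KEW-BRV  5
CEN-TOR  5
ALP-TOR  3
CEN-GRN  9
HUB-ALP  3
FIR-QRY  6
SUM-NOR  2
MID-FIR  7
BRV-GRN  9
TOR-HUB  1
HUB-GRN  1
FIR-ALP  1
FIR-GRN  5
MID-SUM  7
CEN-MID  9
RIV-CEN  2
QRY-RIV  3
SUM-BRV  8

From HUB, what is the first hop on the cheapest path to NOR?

Enumerating some paths:
HUB - ALP - SUM - NOR: 3+3+2 = 8
HUB - TOR - KEW - SUM - NOR: 1+1+6+2 = 10
HUB - TOR - ALP - SUM - NOR: 1+3+3+2 = 9
HUB - ALP - FIR - SUM - NOR: 3+1+4+2 = 10
Cheapest is HUB - ALP - SUM - NOR at 8 min.
So from HUB the first move is to ALP.

ALP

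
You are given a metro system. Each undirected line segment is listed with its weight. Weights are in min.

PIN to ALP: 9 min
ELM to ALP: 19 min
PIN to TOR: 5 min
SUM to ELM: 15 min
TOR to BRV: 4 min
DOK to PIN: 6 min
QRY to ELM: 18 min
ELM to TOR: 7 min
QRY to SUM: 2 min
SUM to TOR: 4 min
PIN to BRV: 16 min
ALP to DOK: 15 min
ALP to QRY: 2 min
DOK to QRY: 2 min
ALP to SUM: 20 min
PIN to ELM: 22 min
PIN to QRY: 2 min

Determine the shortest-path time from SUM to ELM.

11 min

Settle nodes by increasing distance from SUM:
SUM: 0
QRY: 2  (via SUM)
DOK: 4  (via QRY)
ALP: 4  (via QRY)
TOR: 4  (via SUM)
PIN: 4  (via QRY)
BRV: 8  (via TOR)
ELM: 11  (via TOR)
Shortest route: SUM → TOR → ELM = 11 min.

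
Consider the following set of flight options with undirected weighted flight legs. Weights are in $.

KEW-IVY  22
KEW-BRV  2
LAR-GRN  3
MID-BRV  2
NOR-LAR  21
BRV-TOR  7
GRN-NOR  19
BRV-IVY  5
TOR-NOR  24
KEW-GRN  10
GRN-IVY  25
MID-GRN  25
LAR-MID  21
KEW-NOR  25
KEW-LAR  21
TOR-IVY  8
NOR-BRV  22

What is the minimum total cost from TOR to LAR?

Compare a few routes:
TOR–BRV–KEW–LAR: 7+2+21 = 30
TOR–BRV–MID–LAR: 7+2+21 = 30
TOR–IVY–BRV–KEW–GRN–LAR: 8+5+2+10+3 = 28
TOR–BRV–KEW–GRN–LAR: 7+2+10+3 = 22
The minimum is $22 via TOR–BRV–KEW–GRN–LAR.

$22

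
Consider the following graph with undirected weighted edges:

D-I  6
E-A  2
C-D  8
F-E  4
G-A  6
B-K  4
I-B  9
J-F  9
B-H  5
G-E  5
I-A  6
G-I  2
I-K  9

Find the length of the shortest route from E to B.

Running Dijkstra from E:
E: 0
A: 2  (via E)
F: 4  (via E)
G: 5  (via E)
I: 7  (via G)
D: 13  (via I)
J: 13  (via F)
B: 16  (via I)
Shortest route: E → G → I → B = 16.

16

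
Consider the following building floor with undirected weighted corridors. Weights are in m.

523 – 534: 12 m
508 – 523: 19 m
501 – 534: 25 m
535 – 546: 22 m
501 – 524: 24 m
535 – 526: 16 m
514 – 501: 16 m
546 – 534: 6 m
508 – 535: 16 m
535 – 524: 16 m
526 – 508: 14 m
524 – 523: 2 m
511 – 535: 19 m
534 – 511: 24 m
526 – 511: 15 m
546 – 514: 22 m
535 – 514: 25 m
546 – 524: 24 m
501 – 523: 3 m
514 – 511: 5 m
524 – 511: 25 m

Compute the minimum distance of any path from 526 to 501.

Compare a few routes:
526–535–524–523–501: 16+16+2+3 = 37
526–511–524–523–501: 15+25+2+3 = 45
526–511–514–501: 15+5+16 = 36
526–508–535–524–523–501: 14+16+16+2+3 = 51
The minimum is 36 m via 526–511–514–501.

36 m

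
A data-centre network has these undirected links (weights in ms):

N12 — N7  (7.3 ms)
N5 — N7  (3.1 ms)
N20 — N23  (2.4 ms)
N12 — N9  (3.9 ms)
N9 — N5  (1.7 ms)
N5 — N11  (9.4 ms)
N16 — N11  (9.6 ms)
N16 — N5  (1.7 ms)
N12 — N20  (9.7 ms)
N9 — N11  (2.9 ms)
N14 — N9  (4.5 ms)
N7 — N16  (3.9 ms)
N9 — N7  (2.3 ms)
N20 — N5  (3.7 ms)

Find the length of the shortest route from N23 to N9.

7.8 ms

Compare a few routes:
N23–N20–N5–N7–N9: 2.4+3.7+3.1+2.3 = 11.5
N23–N20–N5–N16–N7–N9: 2.4+3.7+1.7+3.9+2.3 = 14
N23–N20–N5–N9: 2.4+3.7+1.7 = 7.8
Cheapest is N23–N20–N5–N9 at 7.8 ms.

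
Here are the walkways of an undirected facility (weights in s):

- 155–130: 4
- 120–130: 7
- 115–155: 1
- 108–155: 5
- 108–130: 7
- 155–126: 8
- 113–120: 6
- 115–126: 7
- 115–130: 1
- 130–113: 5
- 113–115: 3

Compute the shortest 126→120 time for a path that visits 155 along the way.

17 s

Best 126 to 155: 126–155 costing 8
Shortest 155→120: 155–115–130–120 = 9
Total via 155: 8 + 9 = 17 s.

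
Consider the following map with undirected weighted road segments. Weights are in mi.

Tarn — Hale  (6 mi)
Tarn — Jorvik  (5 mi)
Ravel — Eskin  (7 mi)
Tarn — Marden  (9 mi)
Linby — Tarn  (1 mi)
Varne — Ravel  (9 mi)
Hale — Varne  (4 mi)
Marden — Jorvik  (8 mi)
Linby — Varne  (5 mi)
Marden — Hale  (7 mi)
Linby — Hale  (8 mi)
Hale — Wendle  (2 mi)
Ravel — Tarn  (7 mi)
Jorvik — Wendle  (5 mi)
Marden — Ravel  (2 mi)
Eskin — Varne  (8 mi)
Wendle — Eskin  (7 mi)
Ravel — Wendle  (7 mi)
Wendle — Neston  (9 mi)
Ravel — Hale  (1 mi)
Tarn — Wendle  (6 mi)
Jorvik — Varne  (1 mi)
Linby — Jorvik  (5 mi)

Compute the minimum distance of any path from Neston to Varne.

15 mi

Compare a few routes:
Neston - Wendle - Tarn - Linby - Varne: 9+6+1+5 = 21
Neston - Wendle - Hale - Varne: 9+2+4 = 15
Neston - Wendle - Tarn - Jorvik - Varne: 9+6+5+1 = 21
The minimum is 15 mi via Neston - Wendle - Hale - Varne.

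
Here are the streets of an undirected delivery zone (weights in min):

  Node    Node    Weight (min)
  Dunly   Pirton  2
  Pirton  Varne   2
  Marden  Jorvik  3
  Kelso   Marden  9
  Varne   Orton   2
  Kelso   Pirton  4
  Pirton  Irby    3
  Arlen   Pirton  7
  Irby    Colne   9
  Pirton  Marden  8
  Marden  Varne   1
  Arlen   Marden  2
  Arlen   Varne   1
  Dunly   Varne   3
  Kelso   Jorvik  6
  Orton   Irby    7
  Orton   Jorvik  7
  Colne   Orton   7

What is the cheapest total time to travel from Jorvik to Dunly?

Enumerating some paths:
Jorvik → Marden → Varne → Dunly: 3+1+3 = 7
Jorvik → Marden → Varne → Pirton → Dunly: 3+1+2+2 = 8
The minimum is 7 min via Jorvik → Marden → Varne → Dunly.

7 min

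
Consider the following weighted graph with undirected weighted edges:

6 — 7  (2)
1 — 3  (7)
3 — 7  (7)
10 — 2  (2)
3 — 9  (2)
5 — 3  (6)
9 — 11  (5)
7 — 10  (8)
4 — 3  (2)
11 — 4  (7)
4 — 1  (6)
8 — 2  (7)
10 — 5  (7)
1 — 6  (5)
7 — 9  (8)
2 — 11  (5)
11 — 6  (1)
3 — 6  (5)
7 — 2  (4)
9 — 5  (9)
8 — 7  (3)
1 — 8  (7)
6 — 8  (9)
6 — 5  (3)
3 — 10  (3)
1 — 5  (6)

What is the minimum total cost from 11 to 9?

Shortest distances from 11:
11: 0
6: 1  (via 11)
7: 3  (via 6)
5: 4  (via 6)
2: 5  (via 11)
9: 5  (via 11)
Shortest route: 11 → 9 = 5.

5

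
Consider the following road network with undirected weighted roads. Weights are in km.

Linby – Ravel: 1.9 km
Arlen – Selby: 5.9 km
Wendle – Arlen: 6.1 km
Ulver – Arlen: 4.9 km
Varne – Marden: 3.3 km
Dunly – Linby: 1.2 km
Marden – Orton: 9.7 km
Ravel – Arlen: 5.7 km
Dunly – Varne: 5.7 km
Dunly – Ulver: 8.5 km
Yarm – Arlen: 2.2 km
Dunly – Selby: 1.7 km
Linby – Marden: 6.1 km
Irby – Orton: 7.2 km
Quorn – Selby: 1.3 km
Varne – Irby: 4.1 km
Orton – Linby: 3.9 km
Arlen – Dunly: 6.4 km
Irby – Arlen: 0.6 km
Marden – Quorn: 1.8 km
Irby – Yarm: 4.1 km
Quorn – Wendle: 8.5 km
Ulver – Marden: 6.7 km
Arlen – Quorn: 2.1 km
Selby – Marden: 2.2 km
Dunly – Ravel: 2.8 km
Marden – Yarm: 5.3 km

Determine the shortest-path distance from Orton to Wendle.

13.9 km

Enumerating some paths:
Orton → Linby → Dunly → Selby → Quorn → Arlen → Wendle: 3.9+1.2+1.7+1.3+2.1+6.1 = 16.3
Orton → Linby → Dunly → Arlen → Wendle: 3.9+1.2+6.4+6.1 = 17.6
Orton → Irby → Arlen → Wendle: 7.2+0.6+6.1 = 13.9
Orton → Linby → Dunly → Selby → Quorn → Wendle: 3.9+1.2+1.7+1.3+8.5 = 16.6
The minimum is 13.9 km via Orton → Irby → Arlen → Wendle.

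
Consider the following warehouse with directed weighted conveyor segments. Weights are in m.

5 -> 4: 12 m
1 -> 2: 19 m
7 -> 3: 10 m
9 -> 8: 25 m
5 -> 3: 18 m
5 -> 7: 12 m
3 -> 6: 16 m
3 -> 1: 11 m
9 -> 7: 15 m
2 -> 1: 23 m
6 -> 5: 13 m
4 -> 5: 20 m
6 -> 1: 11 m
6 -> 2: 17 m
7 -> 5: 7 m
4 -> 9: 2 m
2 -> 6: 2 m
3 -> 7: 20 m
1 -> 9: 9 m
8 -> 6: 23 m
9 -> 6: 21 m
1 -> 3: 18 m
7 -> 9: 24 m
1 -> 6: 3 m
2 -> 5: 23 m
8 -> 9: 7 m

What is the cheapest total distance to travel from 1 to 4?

Candidate routes:
1 - 6 - 5 - 4: 3+13+12 = 28
1 - 9 - 7 - 5 - 4: 9+15+7+12 = 43
Cheapest is 1 - 6 - 5 - 4 at 28 m.

28 m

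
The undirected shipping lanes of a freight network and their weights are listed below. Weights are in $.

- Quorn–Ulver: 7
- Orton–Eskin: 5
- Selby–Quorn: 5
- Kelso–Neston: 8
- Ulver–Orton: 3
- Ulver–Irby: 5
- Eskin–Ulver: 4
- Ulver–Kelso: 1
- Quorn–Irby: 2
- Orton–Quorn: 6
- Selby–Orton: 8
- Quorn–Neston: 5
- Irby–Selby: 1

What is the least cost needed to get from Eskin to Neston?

$13

Enumerating some paths:
Eskin–Ulver–Quorn–Neston: 4+7+5 = 16
Eskin–Ulver–Irby–Quorn–Neston: 4+5+2+5 = 16
Eskin–Ulver–Kelso–Neston: 4+1+8 = 13
Eskin–Orton–Quorn–Neston: 5+6+5 = 16
Cheapest is Eskin–Ulver–Kelso–Neston at $13.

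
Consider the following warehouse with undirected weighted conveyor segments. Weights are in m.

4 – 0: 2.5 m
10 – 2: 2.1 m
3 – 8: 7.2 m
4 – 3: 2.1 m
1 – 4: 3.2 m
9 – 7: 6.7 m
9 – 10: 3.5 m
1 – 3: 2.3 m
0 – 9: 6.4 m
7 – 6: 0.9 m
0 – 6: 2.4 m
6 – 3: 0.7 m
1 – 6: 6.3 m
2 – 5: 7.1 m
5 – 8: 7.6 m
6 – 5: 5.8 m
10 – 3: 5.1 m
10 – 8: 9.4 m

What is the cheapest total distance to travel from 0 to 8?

10.3 m

Candidate routes:
0 - 4 - 3 - 8: 2.5+2.1+7.2 = 11.8
0 - 6 - 3 - 8: 2.4+0.7+7.2 = 10.3
The minimum is 10.3 m via 0 - 6 - 3 - 8.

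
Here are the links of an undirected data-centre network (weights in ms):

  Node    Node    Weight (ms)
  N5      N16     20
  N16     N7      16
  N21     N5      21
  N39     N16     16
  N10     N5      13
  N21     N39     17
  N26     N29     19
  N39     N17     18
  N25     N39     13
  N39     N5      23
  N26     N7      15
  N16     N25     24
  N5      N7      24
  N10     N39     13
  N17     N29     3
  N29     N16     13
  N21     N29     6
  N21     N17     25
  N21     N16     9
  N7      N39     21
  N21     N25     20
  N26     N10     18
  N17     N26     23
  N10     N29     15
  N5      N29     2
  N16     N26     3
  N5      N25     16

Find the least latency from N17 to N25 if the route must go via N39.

Best N17 to N39: N17–N39 costing 18
Best N39 to N25: N39–N25 costing 13
Total via N39: 18 + 13 = 31 ms.

31 ms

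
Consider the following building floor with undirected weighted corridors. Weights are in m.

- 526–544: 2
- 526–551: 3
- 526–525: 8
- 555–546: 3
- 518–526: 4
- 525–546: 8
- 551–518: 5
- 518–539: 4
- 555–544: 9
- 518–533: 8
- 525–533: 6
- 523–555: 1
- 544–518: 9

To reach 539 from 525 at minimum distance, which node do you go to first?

526

Compare a few routes:
525 - 526 - 518 - 539: 8+4+4 = 16
525 - 526 - 551 - 518 - 539: 8+3+5+4 = 20
525 - 533 - 518 - 539: 6+8+4 = 18
The minimum is 16 m via 525 - 526 - 518 - 539.
So from 525 the first move is to 526.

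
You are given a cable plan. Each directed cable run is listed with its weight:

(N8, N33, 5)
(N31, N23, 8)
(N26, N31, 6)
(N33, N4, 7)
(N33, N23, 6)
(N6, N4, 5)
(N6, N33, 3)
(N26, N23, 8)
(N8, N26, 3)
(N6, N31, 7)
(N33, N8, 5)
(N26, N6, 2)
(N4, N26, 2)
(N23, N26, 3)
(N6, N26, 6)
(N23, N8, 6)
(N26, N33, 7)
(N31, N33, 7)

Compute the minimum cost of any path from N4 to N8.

12

Candidate routes:
N4 → N26 → N6 → N33 → N8: 2+2+3+5 = 12
N4 → N26 → N33 → N8: 2+7+5 = 14
N4 → N26 → N23 → N8: 2+8+6 = 16
N4 → N26 → N6 → N33 → N23 → N8: 2+2+3+6+6 = 19
Cheapest is N4 → N26 → N6 → N33 → N8 at 12.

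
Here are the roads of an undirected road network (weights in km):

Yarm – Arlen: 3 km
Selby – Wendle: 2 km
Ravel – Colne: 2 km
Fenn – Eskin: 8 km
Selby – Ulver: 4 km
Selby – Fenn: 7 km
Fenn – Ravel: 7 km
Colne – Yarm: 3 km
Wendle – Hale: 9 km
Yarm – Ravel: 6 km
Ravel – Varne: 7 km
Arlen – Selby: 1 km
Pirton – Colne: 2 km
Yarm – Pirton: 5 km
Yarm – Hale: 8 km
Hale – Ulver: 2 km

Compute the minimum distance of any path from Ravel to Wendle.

Enumerating some paths:
Ravel–Colne–Yarm–Arlen–Selby–Wendle: 2+3+3+1+2 = 11
Ravel–Yarm–Arlen–Selby–Wendle: 6+3+1+2 = 12
The minimum is 11 km via Ravel–Colne–Yarm–Arlen–Selby–Wendle.

11 km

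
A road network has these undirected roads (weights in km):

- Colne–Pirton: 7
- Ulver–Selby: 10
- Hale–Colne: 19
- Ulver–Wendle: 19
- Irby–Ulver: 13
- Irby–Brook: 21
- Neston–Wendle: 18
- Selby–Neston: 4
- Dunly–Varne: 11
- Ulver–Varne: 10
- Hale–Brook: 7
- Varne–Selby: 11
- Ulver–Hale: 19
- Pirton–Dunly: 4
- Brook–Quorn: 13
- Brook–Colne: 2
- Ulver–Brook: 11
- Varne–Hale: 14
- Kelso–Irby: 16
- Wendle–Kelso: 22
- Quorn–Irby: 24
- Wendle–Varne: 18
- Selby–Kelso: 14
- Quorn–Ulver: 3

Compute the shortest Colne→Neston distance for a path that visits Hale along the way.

Best Colne to Hale: Colne → Brook → Hale costing 9
Shortest Hale→Neston: Hale → Varne → Selby → Neston = 29
Total via Hale: 9 + 29 = 38 km.

38 km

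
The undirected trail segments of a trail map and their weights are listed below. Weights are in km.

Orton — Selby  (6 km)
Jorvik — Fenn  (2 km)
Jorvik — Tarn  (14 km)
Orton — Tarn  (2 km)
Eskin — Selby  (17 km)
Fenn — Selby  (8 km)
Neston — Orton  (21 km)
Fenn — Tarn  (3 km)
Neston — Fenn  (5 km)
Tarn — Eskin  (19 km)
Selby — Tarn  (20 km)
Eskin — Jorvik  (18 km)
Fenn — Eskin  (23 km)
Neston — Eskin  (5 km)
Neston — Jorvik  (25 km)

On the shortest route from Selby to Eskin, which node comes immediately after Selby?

Eskin

Enumerating some paths:
Selby → Orton → Tarn → Fenn → Neston → Eskin: 6+2+3+5+5 = 21
Selby → Fenn → Neston → Eskin: 8+5+5 = 18
Selby → Eskin: 17 = 17
The minimum is 17 km via Selby → Eskin.
So from Selby the first move is to Eskin.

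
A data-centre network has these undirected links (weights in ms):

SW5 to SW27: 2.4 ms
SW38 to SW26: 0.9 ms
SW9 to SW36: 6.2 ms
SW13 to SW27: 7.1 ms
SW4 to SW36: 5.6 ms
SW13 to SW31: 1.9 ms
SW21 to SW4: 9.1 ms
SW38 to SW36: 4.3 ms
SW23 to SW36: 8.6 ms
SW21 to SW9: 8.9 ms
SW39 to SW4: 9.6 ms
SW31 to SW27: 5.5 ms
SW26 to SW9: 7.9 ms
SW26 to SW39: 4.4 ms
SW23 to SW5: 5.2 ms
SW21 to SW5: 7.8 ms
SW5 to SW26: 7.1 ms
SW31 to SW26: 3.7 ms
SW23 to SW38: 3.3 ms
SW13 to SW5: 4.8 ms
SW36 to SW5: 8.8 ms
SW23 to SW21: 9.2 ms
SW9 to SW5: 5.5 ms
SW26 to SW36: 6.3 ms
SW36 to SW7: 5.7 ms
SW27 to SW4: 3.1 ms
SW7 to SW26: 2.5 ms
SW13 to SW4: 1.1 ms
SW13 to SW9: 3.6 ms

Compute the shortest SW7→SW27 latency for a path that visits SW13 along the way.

Best SW7 to SW13: SW7 → SW26 → SW31 → SW13 costing 8.1
Best SW13 to SW27: SW13 → SW4 → SW27 costing 4.2
Total via SW13: 8.1 + 4.2 = 12.3 ms.

12.3 ms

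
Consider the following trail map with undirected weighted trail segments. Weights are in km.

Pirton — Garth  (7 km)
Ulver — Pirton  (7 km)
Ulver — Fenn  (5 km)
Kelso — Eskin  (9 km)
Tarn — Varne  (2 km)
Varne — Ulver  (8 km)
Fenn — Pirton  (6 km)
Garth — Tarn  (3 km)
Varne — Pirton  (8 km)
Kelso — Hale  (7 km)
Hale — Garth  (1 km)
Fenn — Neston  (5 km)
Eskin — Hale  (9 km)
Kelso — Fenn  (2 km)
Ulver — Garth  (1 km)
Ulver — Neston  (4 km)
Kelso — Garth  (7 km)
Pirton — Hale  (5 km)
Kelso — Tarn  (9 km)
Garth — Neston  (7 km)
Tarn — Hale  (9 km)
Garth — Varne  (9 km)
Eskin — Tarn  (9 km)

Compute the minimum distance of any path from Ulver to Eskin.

Enumerating some paths:
Ulver–Garth–Tarn–Eskin: 1+3+9 = 13
Ulver–Garth–Hale–Eskin: 1+1+9 = 11
Ulver–Fenn–Kelso–Eskin: 5+2+9 = 16
The minimum is 11 km via Ulver–Garth–Hale–Eskin.

11 km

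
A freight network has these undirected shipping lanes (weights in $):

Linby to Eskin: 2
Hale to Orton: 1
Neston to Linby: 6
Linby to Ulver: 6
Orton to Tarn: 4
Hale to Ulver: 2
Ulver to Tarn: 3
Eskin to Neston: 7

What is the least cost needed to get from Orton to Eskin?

Enumerating some paths:
Orton–Hale–Ulver–Linby–Neston–Eskin: 1+2+6+6+7 = 22
Orton–Tarn–Ulver–Linby–Eskin: 4+3+6+2 = 15
Orton–Tarn–Ulver–Linby–Neston–Eskin: 4+3+6+6+7 = 26
Orton–Hale–Ulver–Linby–Eskin: 1+2+6+2 = 11
Cheapest is Orton–Hale–Ulver–Linby–Eskin at $11.

$11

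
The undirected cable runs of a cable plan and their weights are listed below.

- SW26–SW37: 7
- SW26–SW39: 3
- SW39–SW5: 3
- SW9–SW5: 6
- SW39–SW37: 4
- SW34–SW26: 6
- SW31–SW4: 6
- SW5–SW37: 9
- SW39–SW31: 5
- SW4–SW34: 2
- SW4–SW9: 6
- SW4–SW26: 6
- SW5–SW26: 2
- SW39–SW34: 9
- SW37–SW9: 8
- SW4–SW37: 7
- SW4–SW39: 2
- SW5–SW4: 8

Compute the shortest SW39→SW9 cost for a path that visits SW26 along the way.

Shortest SW39→SW26: SW39 → SW26 = 3
Best SW26 to SW9: SW26 → SW5 → SW9 costing 8
Total via SW26: 3 + 8 = 11.

11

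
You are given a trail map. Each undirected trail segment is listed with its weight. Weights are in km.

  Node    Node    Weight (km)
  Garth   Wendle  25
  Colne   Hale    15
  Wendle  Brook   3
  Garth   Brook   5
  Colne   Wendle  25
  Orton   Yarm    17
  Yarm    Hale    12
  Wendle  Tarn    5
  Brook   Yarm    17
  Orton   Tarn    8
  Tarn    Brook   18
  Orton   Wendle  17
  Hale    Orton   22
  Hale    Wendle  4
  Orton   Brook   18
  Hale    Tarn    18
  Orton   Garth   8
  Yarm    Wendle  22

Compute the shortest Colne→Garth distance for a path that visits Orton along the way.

Best Colne to Orton: Colne → Hale → Wendle → Tarn → Orton costing 32
Best Orton to Garth: Orton → Garth costing 8
Total via Orton: 32 + 8 = 40 km.

40 km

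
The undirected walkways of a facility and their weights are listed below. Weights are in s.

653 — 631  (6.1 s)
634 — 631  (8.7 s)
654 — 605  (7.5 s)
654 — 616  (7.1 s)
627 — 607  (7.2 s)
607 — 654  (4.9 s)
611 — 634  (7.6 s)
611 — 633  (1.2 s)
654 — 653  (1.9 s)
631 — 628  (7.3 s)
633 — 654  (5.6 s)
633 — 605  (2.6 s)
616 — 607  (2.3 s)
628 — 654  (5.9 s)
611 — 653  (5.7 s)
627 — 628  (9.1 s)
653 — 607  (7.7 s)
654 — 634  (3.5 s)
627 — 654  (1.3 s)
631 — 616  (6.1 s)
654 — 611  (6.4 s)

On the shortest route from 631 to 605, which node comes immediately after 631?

Enumerating some paths:
631–653–611–633–605: 6.1+5.7+1.2+2.6 = 15.6
631–653–654–633–605: 6.1+1.9+5.6+2.6 = 16.2
631–653–654–605: 6.1+1.9+7.5 = 15.5
Cheapest is 631–653–654–605 at 15.5 s.
So from 631 the first move is to 653.

653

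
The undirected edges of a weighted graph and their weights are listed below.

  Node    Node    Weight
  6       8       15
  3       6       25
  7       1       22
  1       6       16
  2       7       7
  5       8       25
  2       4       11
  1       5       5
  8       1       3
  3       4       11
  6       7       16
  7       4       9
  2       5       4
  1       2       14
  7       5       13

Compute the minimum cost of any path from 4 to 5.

15

Candidate routes:
4 - 2 - 5: 11+4 = 15
4 - 7 - 2 - 5: 9+7+4 = 20
4 - 7 - 5: 9+13 = 22
4 - 2 - 1 - 5: 11+14+5 = 30
The minimum is 15 via 4 - 2 - 5.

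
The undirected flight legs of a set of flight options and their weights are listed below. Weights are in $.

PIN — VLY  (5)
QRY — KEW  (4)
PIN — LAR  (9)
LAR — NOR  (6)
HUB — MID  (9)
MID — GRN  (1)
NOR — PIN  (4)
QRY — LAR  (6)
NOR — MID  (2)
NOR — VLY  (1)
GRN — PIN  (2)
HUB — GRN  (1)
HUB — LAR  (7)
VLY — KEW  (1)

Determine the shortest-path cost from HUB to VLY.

$5

Settle nodes by increasing distance from HUB:
HUB: 0
GRN: 1  (via HUB)
MID: 2  (via GRN)
PIN: 3  (via GRN)
NOR: 4  (via MID)
VLY: 5  (via NOR)
Shortest route: HUB–GRN–MID–NOR–VLY = $5.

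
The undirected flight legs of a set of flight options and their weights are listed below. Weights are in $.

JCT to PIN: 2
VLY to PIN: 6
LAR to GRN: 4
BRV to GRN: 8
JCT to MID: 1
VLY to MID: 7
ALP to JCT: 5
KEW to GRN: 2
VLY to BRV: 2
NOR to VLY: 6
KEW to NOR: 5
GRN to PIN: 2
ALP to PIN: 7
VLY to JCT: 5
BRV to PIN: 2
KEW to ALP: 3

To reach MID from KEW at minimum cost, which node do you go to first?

GRN

Candidate routes:
KEW–ALP–JCT–MID: 3+5+1 = 9
KEW–ALP–PIN–JCT–MID: 3+7+2+1 = 13
KEW–GRN–PIN–JCT–MID: 2+2+2+1 = 7
KEW–GRN–PIN–BRV–VLY–JCT–MID: 2+2+2+2+5+1 = 14
The minimum is $7 via KEW–GRN–PIN–JCT–MID.
So from KEW the first move is to GRN.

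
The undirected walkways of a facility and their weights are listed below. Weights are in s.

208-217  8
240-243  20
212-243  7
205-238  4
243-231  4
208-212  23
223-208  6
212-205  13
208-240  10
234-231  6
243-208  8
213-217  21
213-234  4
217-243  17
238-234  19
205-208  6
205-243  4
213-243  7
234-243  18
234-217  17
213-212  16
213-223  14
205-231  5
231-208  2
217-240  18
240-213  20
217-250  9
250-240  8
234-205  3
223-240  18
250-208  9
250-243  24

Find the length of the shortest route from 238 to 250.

Enumerating some paths:
238–205–208–250: 4+6+9 = 19
238–205–231–208–250: 4+5+2+9 = 20
The minimum is 19 s via 238–205–208–250.

19 s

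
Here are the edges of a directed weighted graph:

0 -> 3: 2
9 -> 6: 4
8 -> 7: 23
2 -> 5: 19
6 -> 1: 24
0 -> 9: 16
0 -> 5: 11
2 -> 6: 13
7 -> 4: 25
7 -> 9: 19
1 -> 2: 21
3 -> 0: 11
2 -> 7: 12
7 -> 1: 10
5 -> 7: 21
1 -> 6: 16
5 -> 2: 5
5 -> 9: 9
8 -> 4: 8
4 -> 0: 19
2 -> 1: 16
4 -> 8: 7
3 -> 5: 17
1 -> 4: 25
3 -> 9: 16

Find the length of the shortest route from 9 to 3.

74

Shortest distances from 9:
9: 0
6: 4  (via 9)
1: 28  (via 6)
2: 49  (via 1)
4: 53  (via 1)
8: 60  (via 4)
7: 61  (via 2)
5: 68  (via 2)
0: 72  (via 4)
3: 74  (via 0)
Shortest route: 9–6–1–4–0–3 = 74.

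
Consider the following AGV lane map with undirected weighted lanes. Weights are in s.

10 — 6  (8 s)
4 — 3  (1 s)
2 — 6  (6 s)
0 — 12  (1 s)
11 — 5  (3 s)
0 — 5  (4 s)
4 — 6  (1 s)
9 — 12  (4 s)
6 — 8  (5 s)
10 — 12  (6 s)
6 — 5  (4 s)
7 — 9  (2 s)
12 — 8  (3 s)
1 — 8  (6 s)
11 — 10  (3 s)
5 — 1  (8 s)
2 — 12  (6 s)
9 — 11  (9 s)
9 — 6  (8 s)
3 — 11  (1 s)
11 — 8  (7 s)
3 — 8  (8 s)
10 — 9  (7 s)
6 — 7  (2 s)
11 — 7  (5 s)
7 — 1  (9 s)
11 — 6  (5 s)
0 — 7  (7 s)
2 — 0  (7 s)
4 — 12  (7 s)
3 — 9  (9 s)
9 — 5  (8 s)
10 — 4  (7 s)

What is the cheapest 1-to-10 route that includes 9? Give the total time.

Shortest 1→9: 1–7–9 = 11
Best 9 to 10: 9–10 costing 7
Total via 9: 11 + 7 = 18 s.

18 s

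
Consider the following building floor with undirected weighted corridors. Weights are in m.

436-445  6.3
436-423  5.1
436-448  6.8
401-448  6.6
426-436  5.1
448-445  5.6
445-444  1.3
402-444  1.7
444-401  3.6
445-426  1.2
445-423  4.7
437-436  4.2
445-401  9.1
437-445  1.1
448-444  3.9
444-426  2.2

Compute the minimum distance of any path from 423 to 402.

7.7 m

Enumerating some paths:
423 → 445 → 444 → 402: 4.7+1.3+1.7 = 7.7
423 → 445 → 426 → 444 → 402: 4.7+1.2+2.2+1.7 = 9.8
423 → 436 → 426 → 444 → 402: 5.1+5.1+2.2+1.7 = 14.1
423 → 436 → 437 → 445 → 444 → 402: 5.1+4.2+1.1+1.3+1.7 = 13.4
Cheapest is 423 → 445 → 444 → 402 at 7.7 m.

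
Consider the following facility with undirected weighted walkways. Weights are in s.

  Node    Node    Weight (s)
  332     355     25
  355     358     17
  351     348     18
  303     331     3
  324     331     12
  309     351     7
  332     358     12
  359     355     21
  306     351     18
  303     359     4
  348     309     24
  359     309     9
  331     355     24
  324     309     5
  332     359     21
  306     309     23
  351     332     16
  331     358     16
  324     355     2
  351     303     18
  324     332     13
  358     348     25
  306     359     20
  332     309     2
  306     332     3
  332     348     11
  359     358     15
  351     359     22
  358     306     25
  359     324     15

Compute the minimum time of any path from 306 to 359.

Candidate routes:
306 - 332 - 309 - 359: 3+2+9 = 14
306 - 332 - 359: 3+21 = 24
306 - 332 - 309 - 324 - 359: 3+2+5+15 = 25
306 - 359: 20 = 20
The minimum is 14 s via 306 - 332 - 309 - 359.

14 s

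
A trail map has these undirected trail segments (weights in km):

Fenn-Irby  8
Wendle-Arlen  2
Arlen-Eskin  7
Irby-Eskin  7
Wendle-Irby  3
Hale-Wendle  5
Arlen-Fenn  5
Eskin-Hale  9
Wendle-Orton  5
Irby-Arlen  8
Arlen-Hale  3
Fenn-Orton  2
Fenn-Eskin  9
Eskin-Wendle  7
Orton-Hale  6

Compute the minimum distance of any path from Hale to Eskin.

Shortest distances from Hale:
Hale: 0
Arlen: 3  (via Hale)
Wendle: 5  (via Hale)
Orton: 6  (via Hale)
Fenn: 8  (via Arlen)
Irby: 8  (via Wendle)
Eskin: 9  (via Hale)
Shortest route: Hale–Eskin = 9 km.

9 km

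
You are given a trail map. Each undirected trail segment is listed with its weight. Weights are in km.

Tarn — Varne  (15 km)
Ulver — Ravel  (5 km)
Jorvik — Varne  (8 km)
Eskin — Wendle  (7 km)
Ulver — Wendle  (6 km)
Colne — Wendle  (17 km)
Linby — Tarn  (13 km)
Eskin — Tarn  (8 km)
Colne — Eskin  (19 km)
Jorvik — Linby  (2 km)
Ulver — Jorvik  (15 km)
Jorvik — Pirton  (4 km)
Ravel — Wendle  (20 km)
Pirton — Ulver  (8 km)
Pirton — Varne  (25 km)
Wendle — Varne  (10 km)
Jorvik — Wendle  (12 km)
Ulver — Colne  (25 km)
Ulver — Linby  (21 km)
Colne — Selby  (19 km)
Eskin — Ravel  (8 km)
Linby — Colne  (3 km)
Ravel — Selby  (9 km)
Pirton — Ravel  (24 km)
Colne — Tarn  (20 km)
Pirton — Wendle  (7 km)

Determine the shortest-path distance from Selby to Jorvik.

24 km

Compare a few routes:
Selby → Ravel → Ulver → Pirton → Jorvik: 9+5+8+4 = 26
Selby → Ravel → Ulver → Jorvik: 9+5+15 = 29
Selby → Colne → Linby → Jorvik: 19+3+2 = 24
The minimum is 24 km via Selby → Colne → Linby → Jorvik.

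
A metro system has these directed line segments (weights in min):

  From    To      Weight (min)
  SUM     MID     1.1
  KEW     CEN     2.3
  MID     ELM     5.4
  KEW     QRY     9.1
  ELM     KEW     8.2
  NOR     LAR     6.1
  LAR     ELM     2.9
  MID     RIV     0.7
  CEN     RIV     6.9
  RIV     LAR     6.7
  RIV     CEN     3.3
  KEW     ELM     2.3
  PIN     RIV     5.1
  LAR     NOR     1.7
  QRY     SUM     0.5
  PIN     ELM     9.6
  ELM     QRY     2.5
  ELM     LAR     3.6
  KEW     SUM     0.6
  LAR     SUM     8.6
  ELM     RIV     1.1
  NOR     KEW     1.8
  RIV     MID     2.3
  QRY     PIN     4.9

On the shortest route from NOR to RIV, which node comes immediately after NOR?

KEW

Candidate routes:
NOR → KEW → SUM → MID → RIV: 1.8+0.6+1.1+0.7 = 4.2
NOR → KEW → ELM → RIV: 1.8+2.3+1.1 = 5.2
Cheapest is NOR → KEW → SUM → MID → RIV at 4.2 min.
So from NOR the first move is to KEW.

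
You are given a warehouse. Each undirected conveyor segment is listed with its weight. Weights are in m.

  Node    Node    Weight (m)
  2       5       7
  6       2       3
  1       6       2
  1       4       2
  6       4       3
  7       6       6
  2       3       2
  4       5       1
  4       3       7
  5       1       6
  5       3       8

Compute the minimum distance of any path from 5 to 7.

Candidate routes:
5 - 4 - 6 - 7: 1+3+6 = 10
5 - 4 - 1 - 6 - 7: 1+2+2+6 = 11
The minimum is 10 m via 5 - 4 - 6 - 7.

10 m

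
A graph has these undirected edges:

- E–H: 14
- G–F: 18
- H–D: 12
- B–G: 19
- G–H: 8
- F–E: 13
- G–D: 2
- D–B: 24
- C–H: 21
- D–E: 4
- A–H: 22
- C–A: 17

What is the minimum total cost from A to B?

Compare a few routes:
A - H - D - G - B: 22+12+2+19 = 55
A - H - G - B: 22+8+19 = 49
A - H - D - B: 22+12+24 = 58
A - H - G - D - B: 22+8+2+24 = 56
Cheapest is A - H - G - B at 49.

49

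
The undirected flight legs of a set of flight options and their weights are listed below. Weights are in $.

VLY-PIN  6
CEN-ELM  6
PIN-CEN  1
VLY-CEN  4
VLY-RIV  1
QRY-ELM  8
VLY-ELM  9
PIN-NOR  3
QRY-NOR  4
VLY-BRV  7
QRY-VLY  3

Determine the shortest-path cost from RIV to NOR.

$8

Candidate routes:
RIV → VLY → PIN → NOR: 1+6+3 = 10
RIV → VLY → QRY → NOR: 1+3+4 = 8
RIV → VLY → ELM → CEN → PIN → NOR: 1+9+6+1+3 = 20
RIV → VLY → CEN → PIN → NOR: 1+4+1+3 = 9
The minimum is $8 via RIV → VLY → QRY → NOR.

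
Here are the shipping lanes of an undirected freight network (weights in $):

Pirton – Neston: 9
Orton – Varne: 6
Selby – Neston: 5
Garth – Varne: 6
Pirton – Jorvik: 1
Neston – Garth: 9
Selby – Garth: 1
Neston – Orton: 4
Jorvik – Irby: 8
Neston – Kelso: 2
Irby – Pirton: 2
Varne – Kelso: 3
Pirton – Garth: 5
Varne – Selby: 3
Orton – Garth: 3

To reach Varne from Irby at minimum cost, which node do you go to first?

Candidate routes:
Irby - Pirton - Garth - Selby - Varne: 2+5+1+3 = 11
Irby - Pirton - Garth - Varne: 2+5+6 = 13
Irby - Pirton - Neston - Kelso - Varne: 2+9+2+3 = 16
The minimum is $11 via Irby - Pirton - Garth - Selby - Varne.
So from Irby the first move is to Pirton.

Pirton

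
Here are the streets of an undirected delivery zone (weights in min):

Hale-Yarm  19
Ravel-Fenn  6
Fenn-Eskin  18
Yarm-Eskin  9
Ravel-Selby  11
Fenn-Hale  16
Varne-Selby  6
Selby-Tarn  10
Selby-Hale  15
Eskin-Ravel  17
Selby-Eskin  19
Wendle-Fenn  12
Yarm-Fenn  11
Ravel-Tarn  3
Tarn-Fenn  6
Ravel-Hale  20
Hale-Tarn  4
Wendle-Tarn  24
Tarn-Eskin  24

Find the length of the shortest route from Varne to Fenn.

Candidate routes:
Varne - Selby - Ravel - Fenn: 6+11+6 = 23
Varne - Selby - Tarn - Fenn: 6+10+6 = 22
Cheapest is Varne - Selby - Tarn - Fenn at 22 min.

22 min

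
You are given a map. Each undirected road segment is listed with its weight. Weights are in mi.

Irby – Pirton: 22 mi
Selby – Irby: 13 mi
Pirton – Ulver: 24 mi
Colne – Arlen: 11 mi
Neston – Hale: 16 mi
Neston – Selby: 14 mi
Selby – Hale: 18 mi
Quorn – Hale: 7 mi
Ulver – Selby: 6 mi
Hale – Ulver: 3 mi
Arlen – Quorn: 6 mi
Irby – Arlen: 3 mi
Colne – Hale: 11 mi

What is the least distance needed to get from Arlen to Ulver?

Compare a few routes:
Arlen → Quorn → Hale → Selby → Ulver: 6+7+18+6 = 37
Arlen → Quorn → Hale → Ulver: 6+7+3 = 16
Arlen → Irby → Selby → Ulver: 3+13+6 = 22
Arlen → Colne → Hale → Ulver: 11+11+3 = 25
The minimum is 16 mi via Arlen → Quorn → Hale → Ulver.

16 mi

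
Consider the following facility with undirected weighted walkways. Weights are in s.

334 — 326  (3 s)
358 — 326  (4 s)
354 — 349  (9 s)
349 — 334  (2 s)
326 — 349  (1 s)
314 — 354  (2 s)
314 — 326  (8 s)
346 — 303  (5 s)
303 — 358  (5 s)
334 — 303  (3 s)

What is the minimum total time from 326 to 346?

11 s

Settle nodes by increasing distance from 326:
326: 0
349: 1  (via 326)
334: 3  (via 326)
358: 4  (via 326)
303: 6  (via 334)
314: 8  (via 326)
354: 10  (via 349)
346: 11  (via 303)
Shortest route: 326–334–303–346 = 11 s.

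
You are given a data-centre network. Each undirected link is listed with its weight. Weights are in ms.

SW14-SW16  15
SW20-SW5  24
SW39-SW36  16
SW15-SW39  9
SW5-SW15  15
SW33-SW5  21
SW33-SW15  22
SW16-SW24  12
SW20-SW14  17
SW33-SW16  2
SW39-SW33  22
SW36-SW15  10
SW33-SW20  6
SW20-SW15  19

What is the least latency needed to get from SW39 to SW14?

Shortest distances from SW39:
SW39: 0
SW15: 9  (via SW39)
SW36: 16  (via SW39)
SW33: 22  (via SW39)
SW5: 24  (via SW15)
SW16: 24  (via SW33)
SW20: 28  (via SW15)
SW24: 36  (via SW16)
SW14: 39  (via SW16)
Shortest route: SW39–SW33–SW16–SW14 = 39 ms.

39 ms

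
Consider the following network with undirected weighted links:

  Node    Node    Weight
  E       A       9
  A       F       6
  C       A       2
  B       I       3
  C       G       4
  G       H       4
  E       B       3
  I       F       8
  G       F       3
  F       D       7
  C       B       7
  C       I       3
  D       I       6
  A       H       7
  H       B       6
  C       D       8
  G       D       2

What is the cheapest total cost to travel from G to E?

13

Settle nodes by increasing distance from G:
G: 0
D: 2  (via G)
F: 3  (via G)
C: 4  (via G)
H: 4  (via G)
A: 6  (via C)
I: 7  (via C)
B: 10  (via H)
E: 13  (via B)
Shortest route: G → H → B → E = 13.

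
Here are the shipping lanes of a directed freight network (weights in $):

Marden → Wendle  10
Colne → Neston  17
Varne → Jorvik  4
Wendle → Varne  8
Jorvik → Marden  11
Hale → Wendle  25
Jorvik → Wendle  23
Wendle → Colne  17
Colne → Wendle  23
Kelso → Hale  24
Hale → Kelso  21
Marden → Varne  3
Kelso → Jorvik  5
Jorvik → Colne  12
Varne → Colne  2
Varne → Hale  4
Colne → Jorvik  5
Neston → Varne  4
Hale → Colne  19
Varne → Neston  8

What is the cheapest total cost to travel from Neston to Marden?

$19

Compare a few routes:
Neston - Varne - Jorvik - Marden: 4+4+11 = 19
Neston - Varne - Colne - Jorvik - Marden: 4+2+5+11 = 22
The minimum is $19 via Neston - Varne - Jorvik - Marden.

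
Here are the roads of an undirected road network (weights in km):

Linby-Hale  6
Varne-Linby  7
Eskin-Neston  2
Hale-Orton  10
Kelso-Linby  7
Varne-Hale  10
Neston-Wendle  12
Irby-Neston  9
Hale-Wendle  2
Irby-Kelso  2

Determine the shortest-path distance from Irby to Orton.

Candidate routes:
Irby - Neston - Wendle - Hale - Orton: 9+12+2+10 = 33
Irby - Kelso - Linby - Hale - Orton: 2+7+6+10 = 25
Cheapest is Irby - Kelso - Linby - Hale - Orton at 25 km.

25 km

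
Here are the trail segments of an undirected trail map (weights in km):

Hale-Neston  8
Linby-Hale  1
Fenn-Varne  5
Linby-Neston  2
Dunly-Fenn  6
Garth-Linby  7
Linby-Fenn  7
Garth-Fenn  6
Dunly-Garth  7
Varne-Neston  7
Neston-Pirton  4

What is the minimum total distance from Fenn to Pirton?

13 km

Compare a few routes:
Fenn–Linby–Hale–Neston–Pirton: 7+1+8+4 = 20
Fenn–Linby–Neston–Pirton: 7+2+4 = 13
Fenn–Varne–Neston–Pirton: 5+7+4 = 16
Fenn–Garth–Linby–Neston–Pirton: 6+7+2+4 = 19
Cheapest is Fenn–Linby–Neston–Pirton at 13 km.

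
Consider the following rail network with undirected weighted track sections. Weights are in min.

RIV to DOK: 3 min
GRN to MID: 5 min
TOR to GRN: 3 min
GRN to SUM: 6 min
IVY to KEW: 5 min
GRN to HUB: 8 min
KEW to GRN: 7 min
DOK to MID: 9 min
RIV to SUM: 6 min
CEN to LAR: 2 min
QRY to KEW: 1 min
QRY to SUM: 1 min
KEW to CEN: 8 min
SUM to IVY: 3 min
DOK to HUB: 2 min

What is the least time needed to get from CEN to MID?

20 min

Settle nodes by increasing distance from CEN:
CEN: 0
LAR: 2  (via CEN)
KEW: 8  (via CEN)
QRY: 9  (via KEW)
SUM: 10  (via QRY)
IVY: 13  (via KEW)
GRN: 15  (via KEW)
RIV: 16  (via SUM)
TOR: 18  (via GRN)
DOK: 19  (via RIV)
MID: 20  (via GRN)
Shortest route: CEN–KEW–GRN–MID = 20 min.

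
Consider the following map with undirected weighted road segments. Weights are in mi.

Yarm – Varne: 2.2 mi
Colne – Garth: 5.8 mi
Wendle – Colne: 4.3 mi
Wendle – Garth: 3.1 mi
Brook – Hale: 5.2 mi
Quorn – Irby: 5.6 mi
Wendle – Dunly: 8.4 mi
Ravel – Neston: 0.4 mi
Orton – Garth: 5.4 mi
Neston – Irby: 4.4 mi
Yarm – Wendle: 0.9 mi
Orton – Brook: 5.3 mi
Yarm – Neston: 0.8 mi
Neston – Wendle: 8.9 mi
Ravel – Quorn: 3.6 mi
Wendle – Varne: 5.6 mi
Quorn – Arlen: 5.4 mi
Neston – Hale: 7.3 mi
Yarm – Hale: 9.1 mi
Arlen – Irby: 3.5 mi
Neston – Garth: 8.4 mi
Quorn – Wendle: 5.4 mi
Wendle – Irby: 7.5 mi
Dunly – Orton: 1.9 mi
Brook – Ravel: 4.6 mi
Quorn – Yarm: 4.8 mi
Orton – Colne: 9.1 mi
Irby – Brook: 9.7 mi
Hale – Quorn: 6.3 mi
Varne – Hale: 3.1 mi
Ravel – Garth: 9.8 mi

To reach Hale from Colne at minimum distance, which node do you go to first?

Candidate routes:
Colne → Wendle → Yarm → Varne → Hale: 4.3+0.9+2.2+3.1 = 10.5
Colne → Wendle → Varne → Hale: 4.3+5.6+3.1 = 13
Cheapest is Colne → Wendle → Yarm → Varne → Hale at 10.5 mi.
So from Colne the first move is to Wendle.

Wendle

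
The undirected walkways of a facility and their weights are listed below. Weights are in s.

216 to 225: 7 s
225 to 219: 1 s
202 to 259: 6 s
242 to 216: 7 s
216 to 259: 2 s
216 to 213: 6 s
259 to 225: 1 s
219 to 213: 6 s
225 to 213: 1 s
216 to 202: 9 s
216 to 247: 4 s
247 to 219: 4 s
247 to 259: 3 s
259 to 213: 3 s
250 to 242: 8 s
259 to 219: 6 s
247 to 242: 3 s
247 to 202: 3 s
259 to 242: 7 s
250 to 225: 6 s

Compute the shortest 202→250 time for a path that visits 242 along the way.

14 s

Best 202 to 242: 202–247–242 costing 6
Shortest 242→250: 242–250 = 8
Total via 242: 6 + 8 = 14 s.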